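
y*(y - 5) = y^2 - 5*y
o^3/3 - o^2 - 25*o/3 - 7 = (o/3 + 1/3)*(o - 7)*(o + 3)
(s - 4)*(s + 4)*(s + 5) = s^3 + 5*s^2 - 16*s - 80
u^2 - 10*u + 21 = (u - 7)*(u - 3)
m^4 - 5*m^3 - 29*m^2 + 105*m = m*(m - 7)*(m - 3)*(m + 5)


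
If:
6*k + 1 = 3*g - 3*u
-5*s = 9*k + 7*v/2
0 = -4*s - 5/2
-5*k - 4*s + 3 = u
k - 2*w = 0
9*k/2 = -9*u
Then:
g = 13/6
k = 11/9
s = -5/8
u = -11/18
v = -9/4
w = 11/18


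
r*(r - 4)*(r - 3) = r^3 - 7*r^2 + 12*r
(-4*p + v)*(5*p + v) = -20*p^2 + p*v + v^2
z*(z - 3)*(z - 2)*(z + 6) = z^4 + z^3 - 24*z^2 + 36*z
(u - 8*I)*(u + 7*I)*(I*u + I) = I*u^3 + u^2 + I*u^2 + u + 56*I*u + 56*I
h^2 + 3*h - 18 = (h - 3)*(h + 6)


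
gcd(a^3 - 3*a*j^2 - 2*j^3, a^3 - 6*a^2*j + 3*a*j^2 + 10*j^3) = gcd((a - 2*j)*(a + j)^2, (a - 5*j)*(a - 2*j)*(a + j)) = a^2 - a*j - 2*j^2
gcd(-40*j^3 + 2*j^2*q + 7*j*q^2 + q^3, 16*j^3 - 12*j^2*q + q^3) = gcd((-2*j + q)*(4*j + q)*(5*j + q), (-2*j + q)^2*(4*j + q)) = -8*j^2 + 2*j*q + q^2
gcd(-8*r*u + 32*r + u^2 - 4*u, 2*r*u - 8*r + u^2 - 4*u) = u - 4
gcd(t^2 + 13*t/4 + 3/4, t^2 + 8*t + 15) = t + 3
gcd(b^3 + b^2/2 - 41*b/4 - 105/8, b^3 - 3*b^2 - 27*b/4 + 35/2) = b^2 - b - 35/4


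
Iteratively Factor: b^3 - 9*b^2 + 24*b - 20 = (b - 5)*(b^2 - 4*b + 4) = (b - 5)*(b - 2)*(b - 2)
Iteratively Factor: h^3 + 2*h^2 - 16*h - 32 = (h + 4)*(h^2 - 2*h - 8) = (h - 4)*(h + 4)*(h + 2)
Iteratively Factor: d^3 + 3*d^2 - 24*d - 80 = (d + 4)*(d^2 - d - 20) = (d + 4)^2*(d - 5)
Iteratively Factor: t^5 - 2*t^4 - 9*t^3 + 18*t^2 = (t - 3)*(t^4 + t^3 - 6*t^2) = (t - 3)*(t - 2)*(t^3 + 3*t^2) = t*(t - 3)*(t - 2)*(t^2 + 3*t) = t^2*(t - 3)*(t - 2)*(t + 3)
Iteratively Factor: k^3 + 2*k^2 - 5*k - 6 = (k + 1)*(k^2 + k - 6) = (k + 1)*(k + 3)*(k - 2)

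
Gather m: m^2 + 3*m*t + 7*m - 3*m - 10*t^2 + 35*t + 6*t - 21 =m^2 + m*(3*t + 4) - 10*t^2 + 41*t - 21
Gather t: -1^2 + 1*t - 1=t - 2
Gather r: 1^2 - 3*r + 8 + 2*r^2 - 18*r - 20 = 2*r^2 - 21*r - 11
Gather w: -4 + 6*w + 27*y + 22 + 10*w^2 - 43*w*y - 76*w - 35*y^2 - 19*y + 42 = 10*w^2 + w*(-43*y - 70) - 35*y^2 + 8*y + 60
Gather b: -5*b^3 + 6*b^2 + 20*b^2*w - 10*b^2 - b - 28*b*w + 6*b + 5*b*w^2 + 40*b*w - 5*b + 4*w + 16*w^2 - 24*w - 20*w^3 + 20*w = -5*b^3 + b^2*(20*w - 4) + b*(5*w^2 + 12*w) - 20*w^3 + 16*w^2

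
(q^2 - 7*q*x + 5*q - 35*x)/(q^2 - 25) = (q - 7*x)/(q - 5)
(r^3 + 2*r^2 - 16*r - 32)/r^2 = r + 2 - 16/r - 32/r^2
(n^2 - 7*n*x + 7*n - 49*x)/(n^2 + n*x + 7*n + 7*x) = (n - 7*x)/(n + x)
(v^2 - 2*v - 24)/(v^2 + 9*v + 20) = (v - 6)/(v + 5)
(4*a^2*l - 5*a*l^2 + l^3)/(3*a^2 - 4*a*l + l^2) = l*(4*a - l)/(3*a - l)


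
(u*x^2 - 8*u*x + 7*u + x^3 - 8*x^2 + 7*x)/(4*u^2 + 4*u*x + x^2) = (u*x^2 - 8*u*x + 7*u + x^3 - 8*x^2 + 7*x)/(4*u^2 + 4*u*x + x^2)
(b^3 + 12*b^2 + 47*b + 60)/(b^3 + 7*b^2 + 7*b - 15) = (b + 4)/(b - 1)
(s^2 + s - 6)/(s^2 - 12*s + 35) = (s^2 + s - 6)/(s^2 - 12*s + 35)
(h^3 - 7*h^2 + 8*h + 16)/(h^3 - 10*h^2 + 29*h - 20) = (h^2 - 3*h - 4)/(h^2 - 6*h + 5)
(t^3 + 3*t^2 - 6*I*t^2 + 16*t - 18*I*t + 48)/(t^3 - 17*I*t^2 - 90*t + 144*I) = (t^2 + t*(3 + 2*I) + 6*I)/(t^2 - 9*I*t - 18)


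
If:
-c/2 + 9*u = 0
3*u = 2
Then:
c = 12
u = 2/3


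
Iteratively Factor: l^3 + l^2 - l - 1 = (l + 1)*(l^2 - 1) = (l - 1)*(l + 1)*(l + 1)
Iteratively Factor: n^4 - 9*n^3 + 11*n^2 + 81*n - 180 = (n - 3)*(n^3 - 6*n^2 - 7*n + 60) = (n - 5)*(n - 3)*(n^2 - n - 12) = (n - 5)*(n - 3)*(n + 3)*(n - 4)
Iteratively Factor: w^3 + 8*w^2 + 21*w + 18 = (w + 3)*(w^2 + 5*w + 6) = (w + 3)^2*(w + 2)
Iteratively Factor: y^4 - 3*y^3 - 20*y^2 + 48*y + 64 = (y + 4)*(y^3 - 7*y^2 + 8*y + 16) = (y + 1)*(y + 4)*(y^2 - 8*y + 16) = (y - 4)*(y + 1)*(y + 4)*(y - 4)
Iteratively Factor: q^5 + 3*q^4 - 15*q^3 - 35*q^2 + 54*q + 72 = (q - 2)*(q^4 + 5*q^3 - 5*q^2 - 45*q - 36) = (q - 2)*(q + 4)*(q^3 + q^2 - 9*q - 9) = (q - 3)*(q - 2)*(q + 4)*(q^2 + 4*q + 3) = (q - 3)*(q - 2)*(q + 3)*(q + 4)*(q + 1)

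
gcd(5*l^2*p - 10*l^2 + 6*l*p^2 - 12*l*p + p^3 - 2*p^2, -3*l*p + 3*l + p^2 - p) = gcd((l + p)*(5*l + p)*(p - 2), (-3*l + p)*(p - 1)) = 1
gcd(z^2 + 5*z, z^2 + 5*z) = z^2 + 5*z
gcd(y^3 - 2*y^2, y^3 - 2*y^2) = y^3 - 2*y^2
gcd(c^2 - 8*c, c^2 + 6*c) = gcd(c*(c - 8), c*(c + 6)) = c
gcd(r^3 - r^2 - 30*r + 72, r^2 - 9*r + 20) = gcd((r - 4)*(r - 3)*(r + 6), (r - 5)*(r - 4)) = r - 4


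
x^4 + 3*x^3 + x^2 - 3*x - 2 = (x - 1)*(x + 1)^2*(x + 2)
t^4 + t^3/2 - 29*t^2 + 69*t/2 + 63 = (t - 7/2)*(t - 3)*(t + 1)*(t + 6)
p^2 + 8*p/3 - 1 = (p - 1/3)*(p + 3)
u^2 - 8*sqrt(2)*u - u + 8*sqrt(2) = (u - 1)*(u - 8*sqrt(2))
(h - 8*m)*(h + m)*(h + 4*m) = h^3 - 3*h^2*m - 36*h*m^2 - 32*m^3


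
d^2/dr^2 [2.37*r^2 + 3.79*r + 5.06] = 4.74000000000000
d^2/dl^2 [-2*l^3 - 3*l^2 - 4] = -12*l - 6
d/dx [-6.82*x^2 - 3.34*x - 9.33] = -13.64*x - 3.34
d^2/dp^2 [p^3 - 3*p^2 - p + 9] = 6*p - 6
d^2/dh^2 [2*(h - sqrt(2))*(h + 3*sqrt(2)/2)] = 4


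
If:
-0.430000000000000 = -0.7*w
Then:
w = 0.61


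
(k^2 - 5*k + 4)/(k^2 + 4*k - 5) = (k - 4)/(k + 5)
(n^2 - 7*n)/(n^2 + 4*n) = (n - 7)/(n + 4)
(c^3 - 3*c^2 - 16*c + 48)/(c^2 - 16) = c - 3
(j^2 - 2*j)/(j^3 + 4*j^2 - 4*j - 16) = j/(j^2 + 6*j + 8)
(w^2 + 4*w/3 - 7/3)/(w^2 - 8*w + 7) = (w + 7/3)/(w - 7)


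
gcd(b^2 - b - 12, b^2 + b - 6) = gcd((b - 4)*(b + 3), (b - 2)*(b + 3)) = b + 3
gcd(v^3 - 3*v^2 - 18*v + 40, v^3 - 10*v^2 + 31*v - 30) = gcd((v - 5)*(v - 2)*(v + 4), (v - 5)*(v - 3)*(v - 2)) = v^2 - 7*v + 10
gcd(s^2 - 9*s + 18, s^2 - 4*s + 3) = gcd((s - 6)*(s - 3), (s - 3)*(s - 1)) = s - 3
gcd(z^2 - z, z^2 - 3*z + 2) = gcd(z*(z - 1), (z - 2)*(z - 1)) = z - 1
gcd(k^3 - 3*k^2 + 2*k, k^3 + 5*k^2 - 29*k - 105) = 1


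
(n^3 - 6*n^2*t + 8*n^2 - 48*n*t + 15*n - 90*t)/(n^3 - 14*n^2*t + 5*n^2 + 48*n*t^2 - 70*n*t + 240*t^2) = (-n - 3)/(-n + 8*t)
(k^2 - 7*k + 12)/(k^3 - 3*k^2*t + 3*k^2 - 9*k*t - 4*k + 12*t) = (k^2 - 7*k + 12)/(k^3 - 3*k^2*t + 3*k^2 - 9*k*t - 4*k + 12*t)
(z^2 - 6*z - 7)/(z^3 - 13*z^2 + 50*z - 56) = (z + 1)/(z^2 - 6*z + 8)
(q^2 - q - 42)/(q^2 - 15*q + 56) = (q + 6)/(q - 8)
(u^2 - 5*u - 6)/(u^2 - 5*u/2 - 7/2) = 2*(u - 6)/(2*u - 7)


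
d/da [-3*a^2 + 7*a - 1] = 7 - 6*a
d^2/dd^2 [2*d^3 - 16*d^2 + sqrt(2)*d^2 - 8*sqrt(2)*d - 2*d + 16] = 12*d - 32 + 2*sqrt(2)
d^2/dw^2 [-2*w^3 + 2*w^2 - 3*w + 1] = 4 - 12*w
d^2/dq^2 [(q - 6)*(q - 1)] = 2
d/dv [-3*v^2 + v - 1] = 1 - 6*v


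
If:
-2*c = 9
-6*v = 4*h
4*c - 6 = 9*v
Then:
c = -9/2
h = 4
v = -8/3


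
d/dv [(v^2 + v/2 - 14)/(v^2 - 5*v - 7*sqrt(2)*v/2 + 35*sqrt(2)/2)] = ((4*v + 1)*(2*v^2 - 10*v - 7*sqrt(2)*v + 35*sqrt(2)) + (-4*v + 7*sqrt(2) + 10)*(2*v^2 + v - 28))/(2*v^2 - 10*v - 7*sqrt(2)*v + 35*sqrt(2))^2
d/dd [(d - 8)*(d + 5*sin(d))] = d + (d - 8)*(5*cos(d) + 1) + 5*sin(d)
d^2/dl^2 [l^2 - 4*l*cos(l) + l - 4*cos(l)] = 4*l*cos(l) + 8*sin(l) + 4*cos(l) + 2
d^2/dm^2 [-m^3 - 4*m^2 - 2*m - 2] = -6*m - 8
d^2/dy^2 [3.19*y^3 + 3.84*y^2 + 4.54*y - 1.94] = 19.14*y + 7.68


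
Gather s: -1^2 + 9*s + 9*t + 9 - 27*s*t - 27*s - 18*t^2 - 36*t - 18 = s*(-27*t - 18) - 18*t^2 - 27*t - 10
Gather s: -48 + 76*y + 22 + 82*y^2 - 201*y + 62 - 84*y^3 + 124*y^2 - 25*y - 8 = -84*y^3 + 206*y^2 - 150*y + 28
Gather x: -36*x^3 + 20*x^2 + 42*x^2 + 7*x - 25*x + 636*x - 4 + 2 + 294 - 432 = -36*x^3 + 62*x^2 + 618*x - 140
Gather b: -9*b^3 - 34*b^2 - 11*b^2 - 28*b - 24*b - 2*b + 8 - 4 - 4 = -9*b^3 - 45*b^2 - 54*b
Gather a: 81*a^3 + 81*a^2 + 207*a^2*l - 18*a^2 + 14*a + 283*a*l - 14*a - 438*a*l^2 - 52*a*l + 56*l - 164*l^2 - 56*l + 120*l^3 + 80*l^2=81*a^3 + a^2*(207*l + 63) + a*(-438*l^2 + 231*l) + 120*l^3 - 84*l^2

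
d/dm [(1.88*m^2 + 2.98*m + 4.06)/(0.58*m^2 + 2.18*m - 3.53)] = (2.37*m^2 - 17.9824*m - 19.3702)/(0.3364*m^4 + 2.5288*m^3 + 0.657600000000001*m^2 - 15.3908*m + 12.4609)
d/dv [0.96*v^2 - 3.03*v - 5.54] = 1.92*v - 3.03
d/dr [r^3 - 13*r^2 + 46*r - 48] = 3*r^2 - 26*r + 46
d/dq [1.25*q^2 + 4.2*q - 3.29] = 2.5*q + 4.2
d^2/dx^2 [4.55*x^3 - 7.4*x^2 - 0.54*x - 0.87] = 27.3*x - 14.8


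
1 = 1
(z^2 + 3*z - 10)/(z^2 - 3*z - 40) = (z - 2)/(z - 8)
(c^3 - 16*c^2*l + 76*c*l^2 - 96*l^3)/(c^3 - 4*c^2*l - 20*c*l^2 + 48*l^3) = (c - 8*l)/(c + 4*l)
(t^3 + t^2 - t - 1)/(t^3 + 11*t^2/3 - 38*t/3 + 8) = 3*(t^2 + 2*t + 1)/(3*t^2 + 14*t - 24)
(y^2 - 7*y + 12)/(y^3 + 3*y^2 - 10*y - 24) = (y - 4)/(y^2 + 6*y + 8)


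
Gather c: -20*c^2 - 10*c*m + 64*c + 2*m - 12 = -20*c^2 + c*(64 - 10*m) + 2*m - 12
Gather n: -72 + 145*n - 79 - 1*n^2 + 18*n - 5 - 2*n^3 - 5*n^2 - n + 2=-2*n^3 - 6*n^2 + 162*n - 154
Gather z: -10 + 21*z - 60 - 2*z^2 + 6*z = -2*z^2 + 27*z - 70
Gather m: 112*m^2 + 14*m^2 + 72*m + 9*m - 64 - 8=126*m^2 + 81*m - 72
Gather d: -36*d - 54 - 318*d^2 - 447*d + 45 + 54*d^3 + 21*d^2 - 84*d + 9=54*d^3 - 297*d^2 - 567*d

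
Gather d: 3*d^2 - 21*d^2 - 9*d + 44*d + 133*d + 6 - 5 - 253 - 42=-18*d^2 + 168*d - 294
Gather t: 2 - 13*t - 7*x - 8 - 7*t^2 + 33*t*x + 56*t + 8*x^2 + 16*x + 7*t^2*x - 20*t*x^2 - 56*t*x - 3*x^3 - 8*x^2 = t^2*(7*x - 7) + t*(-20*x^2 - 23*x + 43) - 3*x^3 + 9*x - 6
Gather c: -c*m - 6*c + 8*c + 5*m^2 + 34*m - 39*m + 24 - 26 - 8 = c*(2 - m) + 5*m^2 - 5*m - 10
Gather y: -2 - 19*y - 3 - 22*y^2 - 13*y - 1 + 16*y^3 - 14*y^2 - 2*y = 16*y^3 - 36*y^2 - 34*y - 6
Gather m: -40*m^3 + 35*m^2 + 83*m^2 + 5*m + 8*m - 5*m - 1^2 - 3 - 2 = -40*m^3 + 118*m^2 + 8*m - 6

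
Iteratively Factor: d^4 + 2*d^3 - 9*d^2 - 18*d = (d)*(d^3 + 2*d^2 - 9*d - 18) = d*(d - 3)*(d^2 + 5*d + 6) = d*(d - 3)*(d + 2)*(d + 3)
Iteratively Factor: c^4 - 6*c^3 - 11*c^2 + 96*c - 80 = (c + 4)*(c^3 - 10*c^2 + 29*c - 20) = (c - 4)*(c + 4)*(c^2 - 6*c + 5) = (c - 4)*(c - 1)*(c + 4)*(c - 5)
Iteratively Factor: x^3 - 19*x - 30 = (x - 5)*(x^2 + 5*x + 6) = (x - 5)*(x + 2)*(x + 3)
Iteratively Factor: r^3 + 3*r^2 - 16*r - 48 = (r + 3)*(r^2 - 16) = (r - 4)*(r + 3)*(r + 4)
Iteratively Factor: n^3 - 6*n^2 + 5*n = (n)*(n^2 - 6*n + 5) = n*(n - 5)*(n - 1)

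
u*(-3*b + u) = -3*b*u + u^2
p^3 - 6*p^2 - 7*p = p*(p - 7)*(p + 1)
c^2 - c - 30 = (c - 6)*(c + 5)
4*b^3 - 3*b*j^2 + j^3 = (-2*b + j)^2*(b + j)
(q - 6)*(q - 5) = q^2 - 11*q + 30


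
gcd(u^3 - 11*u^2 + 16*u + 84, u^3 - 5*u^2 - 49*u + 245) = u - 7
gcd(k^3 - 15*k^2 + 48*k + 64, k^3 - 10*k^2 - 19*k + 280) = k - 8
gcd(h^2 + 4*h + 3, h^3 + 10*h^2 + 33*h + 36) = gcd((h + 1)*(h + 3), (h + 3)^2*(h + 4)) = h + 3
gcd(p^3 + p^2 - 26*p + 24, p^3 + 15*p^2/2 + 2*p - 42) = p + 6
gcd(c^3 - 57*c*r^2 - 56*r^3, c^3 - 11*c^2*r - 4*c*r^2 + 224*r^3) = -c + 8*r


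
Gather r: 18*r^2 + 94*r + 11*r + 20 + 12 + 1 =18*r^2 + 105*r + 33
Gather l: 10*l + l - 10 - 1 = 11*l - 11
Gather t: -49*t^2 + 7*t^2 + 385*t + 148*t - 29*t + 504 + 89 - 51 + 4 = -42*t^2 + 504*t + 546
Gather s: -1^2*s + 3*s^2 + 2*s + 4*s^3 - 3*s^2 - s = 4*s^3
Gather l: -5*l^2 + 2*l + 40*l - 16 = -5*l^2 + 42*l - 16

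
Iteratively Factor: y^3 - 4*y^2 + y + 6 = (y - 2)*(y^2 - 2*y - 3) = (y - 3)*(y - 2)*(y + 1)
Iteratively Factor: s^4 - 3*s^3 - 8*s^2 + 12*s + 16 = (s - 2)*(s^3 - s^2 - 10*s - 8) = (s - 2)*(s + 2)*(s^2 - 3*s - 4) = (s - 2)*(s + 1)*(s + 2)*(s - 4)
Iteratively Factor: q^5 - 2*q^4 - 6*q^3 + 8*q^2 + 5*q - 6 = (q + 2)*(q^4 - 4*q^3 + 2*q^2 + 4*q - 3) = (q - 1)*(q + 2)*(q^3 - 3*q^2 - q + 3) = (q - 3)*(q - 1)*(q + 2)*(q^2 - 1) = (q - 3)*(q - 1)*(q + 1)*(q + 2)*(q - 1)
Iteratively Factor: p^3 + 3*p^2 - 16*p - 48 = (p + 3)*(p^2 - 16) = (p + 3)*(p + 4)*(p - 4)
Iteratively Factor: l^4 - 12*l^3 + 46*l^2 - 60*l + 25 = (l - 1)*(l^3 - 11*l^2 + 35*l - 25) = (l - 5)*(l - 1)*(l^2 - 6*l + 5) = (l - 5)^2*(l - 1)*(l - 1)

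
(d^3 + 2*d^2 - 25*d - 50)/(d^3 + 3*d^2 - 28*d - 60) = (d + 5)/(d + 6)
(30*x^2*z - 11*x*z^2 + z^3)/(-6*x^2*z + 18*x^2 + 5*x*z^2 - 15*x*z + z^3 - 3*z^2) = z*(-30*x^2 + 11*x*z - z^2)/(6*x^2*z - 18*x^2 - 5*x*z^2 + 15*x*z - z^3 + 3*z^2)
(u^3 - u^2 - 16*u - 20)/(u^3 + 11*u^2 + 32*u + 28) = (u - 5)/(u + 7)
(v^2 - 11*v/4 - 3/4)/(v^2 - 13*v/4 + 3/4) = (4*v + 1)/(4*v - 1)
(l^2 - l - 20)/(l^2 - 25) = (l + 4)/(l + 5)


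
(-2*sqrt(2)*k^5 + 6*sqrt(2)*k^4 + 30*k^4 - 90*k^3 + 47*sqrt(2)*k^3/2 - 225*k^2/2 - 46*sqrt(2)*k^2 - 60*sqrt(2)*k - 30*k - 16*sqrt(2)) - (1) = -2*sqrt(2)*k^5 + 6*sqrt(2)*k^4 + 30*k^4 - 90*k^3 + 47*sqrt(2)*k^3/2 - 225*k^2/2 - 46*sqrt(2)*k^2 - 60*sqrt(2)*k - 30*k - 16*sqrt(2) - 1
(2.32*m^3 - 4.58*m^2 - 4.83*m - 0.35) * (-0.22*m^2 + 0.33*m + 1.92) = -0.5104*m^5 + 1.7732*m^4 + 4.0056*m^3 - 10.3105*m^2 - 9.3891*m - 0.672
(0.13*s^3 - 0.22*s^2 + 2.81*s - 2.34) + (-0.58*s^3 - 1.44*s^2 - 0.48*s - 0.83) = -0.45*s^3 - 1.66*s^2 + 2.33*s - 3.17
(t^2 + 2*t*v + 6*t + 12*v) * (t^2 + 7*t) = t^4 + 2*t^3*v + 13*t^3 + 26*t^2*v + 42*t^2 + 84*t*v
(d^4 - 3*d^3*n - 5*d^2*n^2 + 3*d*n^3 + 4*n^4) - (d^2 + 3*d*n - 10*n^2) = d^4 - 3*d^3*n - 5*d^2*n^2 - d^2 + 3*d*n^3 - 3*d*n + 4*n^4 + 10*n^2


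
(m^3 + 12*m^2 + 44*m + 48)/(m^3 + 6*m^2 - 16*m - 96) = (m + 2)/(m - 4)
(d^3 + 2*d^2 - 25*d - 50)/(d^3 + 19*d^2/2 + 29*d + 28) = 2*(d^2 - 25)/(2*d^2 + 15*d + 28)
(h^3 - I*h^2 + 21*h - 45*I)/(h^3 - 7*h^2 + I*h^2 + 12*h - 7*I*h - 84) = (h^2 + 2*I*h + 15)/(h^2 + h*(-7 + 4*I) - 28*I)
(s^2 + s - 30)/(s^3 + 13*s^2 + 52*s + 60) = (s - 5)/(s^2 + 7*s + 10)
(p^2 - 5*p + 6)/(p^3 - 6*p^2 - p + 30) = (p - 2)/(p^2 - 3*p - 10)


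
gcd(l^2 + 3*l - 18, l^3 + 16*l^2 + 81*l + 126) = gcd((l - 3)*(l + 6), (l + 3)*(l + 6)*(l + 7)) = l + 6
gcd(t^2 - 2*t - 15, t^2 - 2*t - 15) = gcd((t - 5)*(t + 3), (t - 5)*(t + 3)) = t^2 - 2*t - 15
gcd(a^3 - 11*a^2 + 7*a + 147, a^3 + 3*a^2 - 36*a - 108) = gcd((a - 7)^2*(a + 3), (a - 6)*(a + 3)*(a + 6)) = a + 3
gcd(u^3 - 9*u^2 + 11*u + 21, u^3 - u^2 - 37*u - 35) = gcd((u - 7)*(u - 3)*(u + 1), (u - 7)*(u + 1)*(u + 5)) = u^2 - 6*u - 7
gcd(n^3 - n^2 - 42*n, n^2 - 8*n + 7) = n - 7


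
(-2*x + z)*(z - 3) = -2*x*z + 6*x + z^2 - 3*z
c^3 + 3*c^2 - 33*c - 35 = (c - 5)*(c + 1)*(c + 7)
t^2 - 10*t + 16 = (t - 8)*(t - 2)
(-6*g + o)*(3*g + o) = -18*g^2 - 3*g*o + o^2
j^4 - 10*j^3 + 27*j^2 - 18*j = j*(j - 6)*(j - 3)*(j - 1)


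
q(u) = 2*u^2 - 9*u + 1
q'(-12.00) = -57.00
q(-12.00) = 397.00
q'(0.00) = -9.00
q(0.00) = 1.00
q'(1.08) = -4.68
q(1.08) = -6.39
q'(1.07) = -4.72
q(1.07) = -6.34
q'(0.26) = -7.96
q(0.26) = -1.20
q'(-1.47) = -14.88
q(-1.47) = 18.55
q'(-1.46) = -14.84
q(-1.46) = 18.40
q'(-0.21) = -9.84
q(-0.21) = 2.98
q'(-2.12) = -17.48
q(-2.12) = 29.07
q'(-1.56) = -15.24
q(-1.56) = 19.91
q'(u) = 4*u - 9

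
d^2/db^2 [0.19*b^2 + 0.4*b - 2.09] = 0.380000000000000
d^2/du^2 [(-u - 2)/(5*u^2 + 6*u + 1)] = 2*(-4*(u + 2)*(5*u + 3)^2 + (15*u + 16)*(5*u^2 + 6*u + 1))/(5*u^2 + 6*u + 1)^3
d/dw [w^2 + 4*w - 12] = 2*w + 4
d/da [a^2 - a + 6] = 2*a - 1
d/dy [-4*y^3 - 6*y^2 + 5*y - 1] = -12*y^2 - 12*y + 5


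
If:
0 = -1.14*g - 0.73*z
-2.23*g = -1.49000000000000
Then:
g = 0.67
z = -1.04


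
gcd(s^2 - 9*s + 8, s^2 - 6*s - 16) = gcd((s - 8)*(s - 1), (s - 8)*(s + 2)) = s - 8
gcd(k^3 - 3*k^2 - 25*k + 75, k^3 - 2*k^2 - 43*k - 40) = k + 5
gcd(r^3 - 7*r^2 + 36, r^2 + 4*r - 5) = 1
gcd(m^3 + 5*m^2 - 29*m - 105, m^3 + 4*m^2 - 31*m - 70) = m^2 + 2*m - 35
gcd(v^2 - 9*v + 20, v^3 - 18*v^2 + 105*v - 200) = v - 5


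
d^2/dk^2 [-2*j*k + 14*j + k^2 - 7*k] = 2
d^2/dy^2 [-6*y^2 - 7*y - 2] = -12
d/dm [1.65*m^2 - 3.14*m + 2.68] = 3.3*m - 3.14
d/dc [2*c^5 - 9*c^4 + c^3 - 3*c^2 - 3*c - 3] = 10*c^4 - 36*c^3 + 3*c^2 - 6*c - 3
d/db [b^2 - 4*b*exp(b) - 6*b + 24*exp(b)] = -4*b*exp(b) + 2*b + 20*exp(b) - 6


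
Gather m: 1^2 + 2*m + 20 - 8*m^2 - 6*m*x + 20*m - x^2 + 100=-8*m^2 + m*(22 - 6*x) - x^2 + 121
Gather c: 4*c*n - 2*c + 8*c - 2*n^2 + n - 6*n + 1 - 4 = c*(4*n + 6) - 2*n^2 - 5*n - 3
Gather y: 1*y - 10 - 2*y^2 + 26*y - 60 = -2*y^2 + 27*y - 70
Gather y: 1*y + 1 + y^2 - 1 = y^2 + y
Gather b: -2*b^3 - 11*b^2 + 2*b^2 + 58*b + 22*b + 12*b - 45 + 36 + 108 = -2*b^3 - 9*b^2 + 92*b + 99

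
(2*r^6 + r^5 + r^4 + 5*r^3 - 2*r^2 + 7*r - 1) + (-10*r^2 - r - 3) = 2*r^6 + r^5 + r^4 + 5*r^3 - 12*r^2 + 6*r - 4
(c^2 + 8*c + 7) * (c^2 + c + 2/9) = c^4 + 9*c^3 + 137*c^2/9 + 79*c/9 + 14/9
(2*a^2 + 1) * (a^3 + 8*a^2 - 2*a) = 2*a^5 + 16*a^4 - 3*a^3 + 8*a^2 - 2*a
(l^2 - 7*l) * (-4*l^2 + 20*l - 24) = -4*l^4 + 48*l^3 - 164*l^2 + 168*l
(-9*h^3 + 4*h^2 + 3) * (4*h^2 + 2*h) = -36*h^5 - 2*h^4 + 8*h^3 + 12*h^2 + 6*h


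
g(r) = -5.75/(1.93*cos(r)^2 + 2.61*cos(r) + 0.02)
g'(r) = -5.75*(3.86*sin(r)*cos(r) + 2.61*sin(r))/(1.93*cos(r)^2 + 2.61*cos(r) + 0.02)^2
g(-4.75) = -47.57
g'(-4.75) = -1083.59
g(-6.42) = -1.28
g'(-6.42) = 0.25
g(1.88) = 9.66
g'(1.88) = -22.17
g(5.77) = -1.53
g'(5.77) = 1.19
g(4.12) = 6.88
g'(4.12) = 3.11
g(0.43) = -1.44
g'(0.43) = -0.92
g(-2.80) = 7.92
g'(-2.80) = -3.76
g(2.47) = 6.84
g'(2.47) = 2.09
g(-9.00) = 7.61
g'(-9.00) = -3.76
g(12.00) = -1.60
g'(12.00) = 1.40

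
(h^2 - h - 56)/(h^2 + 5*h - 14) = (h - 8)/(h - 2)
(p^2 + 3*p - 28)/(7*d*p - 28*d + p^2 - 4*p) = (p + 7)/(7*d + p)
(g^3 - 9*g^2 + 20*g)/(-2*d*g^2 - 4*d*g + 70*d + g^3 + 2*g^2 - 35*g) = g*(4 - g)/(2*d*g + 14*d - g^2 - 7*g)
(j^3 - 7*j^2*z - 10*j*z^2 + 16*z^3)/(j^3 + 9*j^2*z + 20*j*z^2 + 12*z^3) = (j^2 - 9*j*z + 8*z^2)/(j^2 + 7*j*z + 6*z^2)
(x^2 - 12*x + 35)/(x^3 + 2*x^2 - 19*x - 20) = (x^2 - 12*x + 35)/(x^3 + 2*x^2 - 19*x - 20)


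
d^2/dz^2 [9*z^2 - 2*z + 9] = 18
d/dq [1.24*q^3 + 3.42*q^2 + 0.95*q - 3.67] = 3.72*q^2 + 6.84*q + 0.95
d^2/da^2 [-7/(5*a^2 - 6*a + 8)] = 14*(25*a^2 - 30*a - 4*(5*a - 3)^2 + 40)/(5*a^2 - 6*a + 8)^3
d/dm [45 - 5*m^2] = -10*m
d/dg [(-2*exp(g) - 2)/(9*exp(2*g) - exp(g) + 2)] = 2*((exp(g) + 1)*(18*exp(g) - 1) - 9*exp(2*g) + exp(g) - 2)*exp(g)/(9*exp(2*g) - exp(g) + 2)^2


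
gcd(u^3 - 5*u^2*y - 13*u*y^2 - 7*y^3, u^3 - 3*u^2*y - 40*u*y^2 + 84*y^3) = -u + 7*y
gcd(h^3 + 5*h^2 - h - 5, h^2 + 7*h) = 1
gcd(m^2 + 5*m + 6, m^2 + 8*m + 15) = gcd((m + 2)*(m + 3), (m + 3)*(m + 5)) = m + 3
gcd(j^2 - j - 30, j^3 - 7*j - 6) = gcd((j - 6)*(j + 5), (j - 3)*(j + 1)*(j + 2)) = 1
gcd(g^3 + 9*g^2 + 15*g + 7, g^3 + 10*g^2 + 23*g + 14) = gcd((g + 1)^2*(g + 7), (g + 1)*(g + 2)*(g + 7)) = g^2 + 8*g + 7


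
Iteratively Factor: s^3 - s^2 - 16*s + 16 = (s - 1)*(s^2 - 16) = (s - 1)*(s + 4)*(s - 4)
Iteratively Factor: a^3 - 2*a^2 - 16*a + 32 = (a - 4)*(a^2 + 2*a - 8) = (a - 4)*(a - 2)*(a + 4)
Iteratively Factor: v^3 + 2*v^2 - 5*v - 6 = (v + 1)*(v^2 + v - 6) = (v - 2)*(v + 1)*(v + 3)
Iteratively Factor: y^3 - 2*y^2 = (y - 2)*(y^2) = y*(y - 2)*(y)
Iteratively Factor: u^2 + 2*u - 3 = (u + 3)*(u - 1)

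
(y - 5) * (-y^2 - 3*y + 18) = -y^3 + 2*y^2 + 33*y - 90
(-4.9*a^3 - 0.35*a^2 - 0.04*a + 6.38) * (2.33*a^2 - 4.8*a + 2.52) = -11.417*a^5 + 22.7045*a^4 - 10.7612*a^3 + 14.1754*a^2 - 30.7248*a + 16.0776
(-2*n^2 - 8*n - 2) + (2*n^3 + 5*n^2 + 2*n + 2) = 2*n^3 + 3*n^2 - 6*n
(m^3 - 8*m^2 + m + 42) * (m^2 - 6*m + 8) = m^5 - 14*m^4 + 57*m^3 - 28*m^2 - 244*m + 336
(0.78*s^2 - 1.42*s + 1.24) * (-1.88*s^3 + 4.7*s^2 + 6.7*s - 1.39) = -1.4664*s^5 + 6.3356*s^4 - 3.7792*s^3 - 4.7702*s^2 + 10.2818*s - 1.7236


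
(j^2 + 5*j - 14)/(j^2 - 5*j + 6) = (j + 7)/(j - 3)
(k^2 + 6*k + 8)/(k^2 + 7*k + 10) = (k + 4)/(k + 5)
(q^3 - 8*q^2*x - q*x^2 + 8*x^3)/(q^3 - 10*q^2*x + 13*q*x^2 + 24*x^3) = (-q + x)/(-q + 3*x)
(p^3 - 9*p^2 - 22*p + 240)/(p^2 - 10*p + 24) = (p^2 - 3*p - 40)/(p - 4)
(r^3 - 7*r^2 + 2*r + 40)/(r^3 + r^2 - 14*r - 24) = (r - 5)/(r + 3)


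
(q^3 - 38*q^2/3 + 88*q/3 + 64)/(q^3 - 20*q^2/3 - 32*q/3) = (q - 6)/q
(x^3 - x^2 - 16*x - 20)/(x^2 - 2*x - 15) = (x^2 + 4*x + 4)/(x + 3)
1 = 1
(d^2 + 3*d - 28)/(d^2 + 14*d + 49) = (d - 4)/(d + 7)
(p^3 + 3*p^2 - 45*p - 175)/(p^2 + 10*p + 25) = p - 7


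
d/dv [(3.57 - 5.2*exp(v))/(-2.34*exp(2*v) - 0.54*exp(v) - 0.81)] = (-12.168*exp(2*v) + 16.7076*exp(v) + 6.1398)*exp(v)/(5.4756*exp(4*v) + 2.5272*exp(3*v) + 4.0824*exp(2*v) + 0.8748*exp(v) + 0.6561)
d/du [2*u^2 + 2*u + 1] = 4*u + 2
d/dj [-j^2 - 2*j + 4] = -2*j - 2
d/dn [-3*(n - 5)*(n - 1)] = 18 - 6*n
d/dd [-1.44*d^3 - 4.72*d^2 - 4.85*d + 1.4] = -4.32*d^2 - 9.44*d - 4.85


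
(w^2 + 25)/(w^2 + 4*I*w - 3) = (w^2 + 25)/(w^2 + 4*I*w - 3)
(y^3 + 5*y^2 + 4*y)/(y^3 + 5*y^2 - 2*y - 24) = y*(y + 1)/(y^2 + y - 6)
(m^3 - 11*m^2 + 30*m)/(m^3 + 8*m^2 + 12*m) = (m^2 - 11*m + 30)/(m^2 + 8*m + 12)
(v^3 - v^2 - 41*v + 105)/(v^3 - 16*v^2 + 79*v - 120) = (v + 7)/(v - 8)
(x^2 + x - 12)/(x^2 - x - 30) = (-x^2 - x + 12)/(-x^2 + x + 30)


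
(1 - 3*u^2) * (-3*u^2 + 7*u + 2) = 9*u^4 - 21*u^3 - 9*u^2 + 7*u + 2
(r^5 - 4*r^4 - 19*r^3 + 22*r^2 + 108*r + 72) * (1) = r^5 - 4*r^4 - 19*r^3 + 22*r^2 + 108*r + 72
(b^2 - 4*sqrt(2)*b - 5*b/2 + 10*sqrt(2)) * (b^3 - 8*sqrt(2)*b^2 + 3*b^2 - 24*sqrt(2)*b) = b^5 - 12*sqrt(2)*b^4 + b^4/2 - 6*sqrt(2)*b^3 + 113*b^3/2 + 32*b^2 + 90*sqrt(2)*b^2 - 480*b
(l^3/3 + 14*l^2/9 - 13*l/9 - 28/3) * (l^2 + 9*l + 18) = l^5/3 + 41*l^4/9 + 167*l^3/9 + 17*l^2/3 - 110*l - 168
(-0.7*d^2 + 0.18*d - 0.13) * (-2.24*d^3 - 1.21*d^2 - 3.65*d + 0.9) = 1.568*d^5 + 0.4438*d^4 + 2.6284*d^3 - 1.1297*d^2 + 0.6365*d - 0.117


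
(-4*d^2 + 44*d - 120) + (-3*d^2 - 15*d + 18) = -7*d^2 + 29*d - 102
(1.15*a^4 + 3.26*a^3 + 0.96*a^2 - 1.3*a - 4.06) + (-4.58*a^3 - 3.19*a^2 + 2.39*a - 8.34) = 1.15*a^4 - 1.32*a^3 - 2.23*a^2 + 1.09*a - 12.4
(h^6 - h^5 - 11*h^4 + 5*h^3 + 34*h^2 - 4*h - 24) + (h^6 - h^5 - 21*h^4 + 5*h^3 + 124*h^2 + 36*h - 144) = 2*h^6 - 2*h^5 - 32*h^4 + 10*h^3 + 158*h^2 + 32*h - 168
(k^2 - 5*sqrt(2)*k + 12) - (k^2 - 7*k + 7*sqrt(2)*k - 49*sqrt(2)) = -12*sqrt(2)*k + 7*k + 12 + 49*sqrt(2)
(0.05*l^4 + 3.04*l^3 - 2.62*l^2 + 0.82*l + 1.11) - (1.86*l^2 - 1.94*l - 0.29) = 0.05*l^4 + 3.04*l^3 - 4.48*l^2 + 2.76*l + 1.4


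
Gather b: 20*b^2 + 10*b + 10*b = 20*b^2 + 20*b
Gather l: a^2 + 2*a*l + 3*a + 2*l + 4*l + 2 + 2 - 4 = a^2 + 3*a + l*(2*a + 6)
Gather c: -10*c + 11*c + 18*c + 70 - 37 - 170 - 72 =19*c - 209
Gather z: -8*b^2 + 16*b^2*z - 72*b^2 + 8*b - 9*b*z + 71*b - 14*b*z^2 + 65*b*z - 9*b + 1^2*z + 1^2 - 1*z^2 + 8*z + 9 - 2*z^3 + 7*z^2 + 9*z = -80*b^2 + 70*b - 2*z^3 + z^2*(6 - 14*b) + z*(16*b^2 + 56*b + 18) + 10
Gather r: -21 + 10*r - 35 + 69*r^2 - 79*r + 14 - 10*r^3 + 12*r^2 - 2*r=-10*r^3 + 81*r^2 - 71*r - 42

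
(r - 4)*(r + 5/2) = r^2 - 3*r/2 - 10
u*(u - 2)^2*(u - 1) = u^4 - 5*u^3 + 8*u^2 - 4*u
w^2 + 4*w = w*(w + 4)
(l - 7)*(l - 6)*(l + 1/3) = l^3 - 38*l^2/3 + 113*l/3 + 14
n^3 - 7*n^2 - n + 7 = (n - 7)*(n - 1)*(n + 1)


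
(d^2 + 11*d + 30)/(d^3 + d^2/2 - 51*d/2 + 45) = 2*(d + 5)/(2*d^2 - 11*d + 15)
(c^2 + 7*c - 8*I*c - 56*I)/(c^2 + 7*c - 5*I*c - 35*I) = (c - 8*I)/(c - 5*I)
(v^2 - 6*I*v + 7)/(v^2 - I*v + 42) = (v + I)/(v + 6*I)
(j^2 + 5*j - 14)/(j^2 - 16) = (j^2 + 5*j - 14)/(j^2 - 16)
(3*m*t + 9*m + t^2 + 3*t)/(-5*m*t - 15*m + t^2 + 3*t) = (3*m + t)/(-5*m + t)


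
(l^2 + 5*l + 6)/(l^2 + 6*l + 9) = (l + 2)/(l + 3)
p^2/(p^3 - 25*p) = p/(p^2 - 25)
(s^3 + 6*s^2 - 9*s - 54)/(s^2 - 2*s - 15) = (s^2 + 3*s - 18)/(s - 5)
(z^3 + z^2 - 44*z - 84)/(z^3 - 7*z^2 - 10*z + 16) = (z^2 - z - 42)/(z^2 - 9*z + 8)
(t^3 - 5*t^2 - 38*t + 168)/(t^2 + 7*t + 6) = (t^2 - 11*t + 28)/(t + 1)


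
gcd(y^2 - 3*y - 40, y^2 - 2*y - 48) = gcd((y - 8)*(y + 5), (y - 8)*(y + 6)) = y - 8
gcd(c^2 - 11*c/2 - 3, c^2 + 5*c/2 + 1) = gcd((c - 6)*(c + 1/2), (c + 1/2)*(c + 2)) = c + 1/2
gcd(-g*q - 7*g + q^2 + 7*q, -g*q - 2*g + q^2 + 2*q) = -g + q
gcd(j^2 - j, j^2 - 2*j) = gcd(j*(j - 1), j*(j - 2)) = j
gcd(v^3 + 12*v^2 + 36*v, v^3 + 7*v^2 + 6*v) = v^2 + 6*v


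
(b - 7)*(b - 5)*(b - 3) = b^3 - 15*b^2 + 71*b - 105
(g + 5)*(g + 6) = g^2 + 11*g + 30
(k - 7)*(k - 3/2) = k^2 - 17*k/2 + 21/2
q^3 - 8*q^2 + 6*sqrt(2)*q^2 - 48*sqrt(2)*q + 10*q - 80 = (q - 8)*(q + sqrt(2))*(q + 5*sqrt(2))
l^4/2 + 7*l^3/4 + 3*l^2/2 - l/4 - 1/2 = (l/2 + 1)*(l - 1/2)*(l + 1)^2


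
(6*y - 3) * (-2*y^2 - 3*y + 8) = -12*y^3 - 12*y^2 + 57*y - 24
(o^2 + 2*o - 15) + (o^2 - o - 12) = 2*o^2 + o - 27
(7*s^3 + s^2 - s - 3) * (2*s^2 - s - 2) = 14*s^5 - 5*s^4 - 17*s^3 - 7*s^2 + 5*s + 6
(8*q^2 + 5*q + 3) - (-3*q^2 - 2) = 11*q^2 + 5*q + 5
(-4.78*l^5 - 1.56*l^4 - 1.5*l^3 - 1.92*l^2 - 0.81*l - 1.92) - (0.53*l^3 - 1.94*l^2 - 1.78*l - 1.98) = -4.78*l^5 - 1.56*l^4 - 2.03*l^3 + 0.02*l^2 + 0.97*l + 0.0600000000000001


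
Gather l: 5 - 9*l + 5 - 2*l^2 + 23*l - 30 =-2*l^2 + 14*l - 20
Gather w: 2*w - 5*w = -3*w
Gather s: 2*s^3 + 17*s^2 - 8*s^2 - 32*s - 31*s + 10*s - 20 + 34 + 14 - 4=2*s^3 + 9*s^2 - 53*s + 24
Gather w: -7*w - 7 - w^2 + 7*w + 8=1 - w^2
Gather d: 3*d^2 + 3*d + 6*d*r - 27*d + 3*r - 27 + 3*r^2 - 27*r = 3*d^2 + d*(6*r - 24) + 3*r^2 - 24*r - 27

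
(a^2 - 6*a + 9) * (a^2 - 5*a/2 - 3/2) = a^4 - 17*a^3/2 + 45*a^2/2 - 27*a/2 - 27/2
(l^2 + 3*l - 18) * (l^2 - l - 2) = l^4 + 2*l^3 - 23*l^2 + 12*l + 36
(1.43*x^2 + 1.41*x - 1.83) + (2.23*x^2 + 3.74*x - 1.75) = 3.66*x^2 + 5.15*x - 3.58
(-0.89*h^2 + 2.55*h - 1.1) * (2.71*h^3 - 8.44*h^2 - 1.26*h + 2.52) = -2.4119*h^5 + 14.4221*h^4 - 23.3816*h^3 + 3.8282*h^2 + 7.812*h - 2.772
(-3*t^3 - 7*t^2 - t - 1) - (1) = -3*t^3 - 7*t^2 - t - 2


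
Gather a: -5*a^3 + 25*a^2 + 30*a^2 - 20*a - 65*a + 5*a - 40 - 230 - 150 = -5*a^3 + 55*a^2 - 80*a - 420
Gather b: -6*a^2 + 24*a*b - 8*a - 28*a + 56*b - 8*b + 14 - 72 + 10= -6*a^2 - 36*a + b*(24*a + 48) - 48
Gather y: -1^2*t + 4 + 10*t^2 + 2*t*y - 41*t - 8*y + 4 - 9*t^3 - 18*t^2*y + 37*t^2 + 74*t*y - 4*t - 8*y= -9*t^3 + 47*t^2 - 46*t + y*(-18*t^2 + 76*t - 16) + 8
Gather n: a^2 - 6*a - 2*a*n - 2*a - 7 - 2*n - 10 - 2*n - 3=a^2 - 8*a + n*(-2*a - 4) - 20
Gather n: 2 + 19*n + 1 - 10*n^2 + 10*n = -10*n^2 + 29*n + 3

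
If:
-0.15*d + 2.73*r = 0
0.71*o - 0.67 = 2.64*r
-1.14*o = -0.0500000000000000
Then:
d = -4.40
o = 0.04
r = -0.24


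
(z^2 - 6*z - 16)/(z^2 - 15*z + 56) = (z + 2)/(z - 7)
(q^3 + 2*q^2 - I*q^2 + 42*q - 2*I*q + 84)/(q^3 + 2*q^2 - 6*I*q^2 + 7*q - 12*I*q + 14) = (q + 6*I)/(q + I)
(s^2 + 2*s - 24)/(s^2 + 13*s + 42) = (s - 4)/(s + 7)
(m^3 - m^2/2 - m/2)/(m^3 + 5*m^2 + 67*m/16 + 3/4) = 8*m*(2*m^2 - m - 1)/(16*m^3 + 80*m^2 + 67*m + 12)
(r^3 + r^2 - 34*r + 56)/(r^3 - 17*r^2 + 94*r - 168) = (r^2 + 5*r - 14)/(r^2 - 13*r + 42)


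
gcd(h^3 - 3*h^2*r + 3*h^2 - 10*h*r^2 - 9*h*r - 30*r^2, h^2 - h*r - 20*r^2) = -h + 5*r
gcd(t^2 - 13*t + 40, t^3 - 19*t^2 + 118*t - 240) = t^2 - 13*t + 40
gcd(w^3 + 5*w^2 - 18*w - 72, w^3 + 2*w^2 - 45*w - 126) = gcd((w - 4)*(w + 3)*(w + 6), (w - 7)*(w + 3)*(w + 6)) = w^2 + 9*w + 18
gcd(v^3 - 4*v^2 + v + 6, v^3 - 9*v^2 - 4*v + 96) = 1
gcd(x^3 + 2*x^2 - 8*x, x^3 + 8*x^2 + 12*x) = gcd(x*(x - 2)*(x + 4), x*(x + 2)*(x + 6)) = x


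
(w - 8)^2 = w^2 - 16*w + 64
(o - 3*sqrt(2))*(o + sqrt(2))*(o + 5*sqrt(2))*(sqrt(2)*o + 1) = sqrt(2)*o^4 + 7*o^3 - 23*sqrt(2)*o^2 - 86*o - 30*sqrt(2)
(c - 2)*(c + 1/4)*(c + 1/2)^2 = c^4 - 3*c^3/4 - 2*c^2 - 15*c/16 - 1/8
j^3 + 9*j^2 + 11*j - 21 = (j - 1)*(j + 3)*(j + 7)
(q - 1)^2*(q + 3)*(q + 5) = q^4 + 6*q^3 - 22*q + 15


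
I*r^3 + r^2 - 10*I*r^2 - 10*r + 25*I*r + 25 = (r - 5)^2*(I*r + 1)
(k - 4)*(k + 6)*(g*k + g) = g*k^3 + 3*g*k^2 - 22*g*k - 24*g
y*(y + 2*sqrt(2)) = y^2 + 2*sqrt(2)*y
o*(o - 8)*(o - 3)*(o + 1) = o^4 - 10*o^3 + 13*o^2 + 24*o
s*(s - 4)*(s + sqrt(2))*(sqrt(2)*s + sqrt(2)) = sqrt(2)*s^4 - 3*sqrt(2)*s^3 + 2*s^3 - 6*s^2 - 4*sqrt(2)*s^2 - 8*s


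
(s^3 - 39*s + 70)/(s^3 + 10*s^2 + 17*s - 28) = (s^2 - 7*s + 10)/(s^2 + 3*s - 4)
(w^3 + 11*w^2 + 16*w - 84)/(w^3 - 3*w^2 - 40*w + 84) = (w + 7)/(w - 7)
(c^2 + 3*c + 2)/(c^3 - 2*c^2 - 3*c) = (c + 2)/(c*(c - 3))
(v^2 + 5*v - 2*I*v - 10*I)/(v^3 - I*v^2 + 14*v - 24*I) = (v + 5)/(v^2 + I*v + 12)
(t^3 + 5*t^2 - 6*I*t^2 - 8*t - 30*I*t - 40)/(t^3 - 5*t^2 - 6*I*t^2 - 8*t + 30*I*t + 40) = (t + 5)/(t - 5)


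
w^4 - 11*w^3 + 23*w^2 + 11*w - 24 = (w - 8)*(w - 3)*(w - 1)*(w + 1)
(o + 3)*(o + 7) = o^2 + 10*o + 21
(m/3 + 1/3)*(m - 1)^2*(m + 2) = m^4/3 + m^3/3 - m^2 - m/3 + 2/3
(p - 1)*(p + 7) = p^2 + 6*p - 7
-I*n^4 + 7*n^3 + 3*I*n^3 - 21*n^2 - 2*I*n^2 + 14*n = n*(n - 2)*(n + 7*I)*(-I*n + I)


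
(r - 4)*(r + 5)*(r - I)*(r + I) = r^4 + r^3 - 19*r^2 + r - 20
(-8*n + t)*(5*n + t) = -40*n^2 - 3*n*t + t^2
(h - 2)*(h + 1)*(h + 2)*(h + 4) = h^4 + 5*h^3 - 20*h - 16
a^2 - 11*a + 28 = (a - 7)*(a - 4)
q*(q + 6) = q^2 + 6*q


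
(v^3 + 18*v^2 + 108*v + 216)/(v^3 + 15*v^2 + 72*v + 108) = (v + 6)/(v + 3)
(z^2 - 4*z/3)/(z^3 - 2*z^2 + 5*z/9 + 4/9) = 3*z/(3*z^2 - 2*z - 1)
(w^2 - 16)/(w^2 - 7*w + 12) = (w + 4)/(w - 3)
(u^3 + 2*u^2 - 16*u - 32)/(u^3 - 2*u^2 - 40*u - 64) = (u - 4)/(u - 8)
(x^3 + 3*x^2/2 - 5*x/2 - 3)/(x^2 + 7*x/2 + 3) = (2*x^2 - x - 3)/(2*x + 3)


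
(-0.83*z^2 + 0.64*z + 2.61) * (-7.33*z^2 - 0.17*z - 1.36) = 6.0839*z^4 - 4.5501*z^3 - 18.1113*z^2 - 1.3141*z - 3.5496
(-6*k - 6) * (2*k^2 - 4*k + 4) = -12*k^3 + 12*k^2 - 24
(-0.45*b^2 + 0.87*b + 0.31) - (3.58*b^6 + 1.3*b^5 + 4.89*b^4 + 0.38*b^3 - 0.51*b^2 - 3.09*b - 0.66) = -3.58*b^6 - 1.3*b^5 - 4.89*b^4 - 0.38*b^3 + 0.06*b^2 + 3.96*b + 0.97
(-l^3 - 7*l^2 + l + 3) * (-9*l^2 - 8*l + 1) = 9*l^5 + 71*l^4 + 46*l^3 - 42*l^2 - 23*l + 3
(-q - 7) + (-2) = -q - 9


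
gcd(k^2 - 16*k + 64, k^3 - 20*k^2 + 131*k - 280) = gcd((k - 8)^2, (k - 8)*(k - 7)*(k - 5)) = k - 8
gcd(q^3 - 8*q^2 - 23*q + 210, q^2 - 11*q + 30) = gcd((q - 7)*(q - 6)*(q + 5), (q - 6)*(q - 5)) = q - 6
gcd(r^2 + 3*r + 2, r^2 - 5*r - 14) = r + 2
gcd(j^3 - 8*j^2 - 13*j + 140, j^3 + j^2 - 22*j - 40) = j^2 - j - 20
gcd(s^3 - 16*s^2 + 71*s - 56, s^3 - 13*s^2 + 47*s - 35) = s^2 - 8*s + 7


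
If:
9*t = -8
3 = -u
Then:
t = -8/9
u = -3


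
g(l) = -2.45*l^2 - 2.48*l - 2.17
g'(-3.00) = 12.22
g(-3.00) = -16.78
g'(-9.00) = 41.62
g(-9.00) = -178.30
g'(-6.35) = 28.64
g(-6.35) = -85.21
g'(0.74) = -6.11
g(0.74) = -5.35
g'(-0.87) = 1.78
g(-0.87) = -1.87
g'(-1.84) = 6.54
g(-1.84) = -5.90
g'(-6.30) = 28.39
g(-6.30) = -83.79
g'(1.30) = -8.85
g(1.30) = -9.53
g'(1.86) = -11.59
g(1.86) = -15.26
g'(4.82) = -26.10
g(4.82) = -71.04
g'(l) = -4.9*l - 2.48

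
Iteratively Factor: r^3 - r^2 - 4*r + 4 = (r + 2)*(r^2 - 3*r + 2) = (r - 2)*(r + 2)*(r - 1)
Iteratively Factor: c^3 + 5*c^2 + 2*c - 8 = (c - 1)*(c^2 + 6*c + 8) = (c - 1)*(c + 2)*(c + 4)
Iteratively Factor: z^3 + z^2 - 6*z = (z)*(z^2 + z - 6) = z*(z + 3)*(z - 2)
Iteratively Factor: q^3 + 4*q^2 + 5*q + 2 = (q + 1)*(q^2 + 3*q + 2) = (q + 1)*(q + 2)*(q + 1)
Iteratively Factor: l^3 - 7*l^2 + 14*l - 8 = (l - 1)*(l^2 - 6*l + 8) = (l - 2)*(l - 1)*(l - 4)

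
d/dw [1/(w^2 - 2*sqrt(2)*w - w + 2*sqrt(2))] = (-2*w + 1 + 2*sqrt(2))/(w^2 - 2*sqrt(2)*w - w + 2*sqrt(2))^2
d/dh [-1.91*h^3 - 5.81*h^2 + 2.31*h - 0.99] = -5.73*h^2 - 11.62*h + 2.31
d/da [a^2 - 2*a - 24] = 2*a - 2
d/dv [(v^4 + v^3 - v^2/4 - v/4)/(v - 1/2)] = 3*v^2 + 3*v + 1/2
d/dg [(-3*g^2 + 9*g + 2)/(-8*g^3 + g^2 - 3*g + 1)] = (-24*g^4 + 144*g^3 + 48*g^2 - 10*g + 15)/(64*g^6 - 16*g^5 + 49*g^4 - 22*g^3 + 11*g^2 - 6*g + 1)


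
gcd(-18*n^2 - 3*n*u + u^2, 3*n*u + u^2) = 3*n + u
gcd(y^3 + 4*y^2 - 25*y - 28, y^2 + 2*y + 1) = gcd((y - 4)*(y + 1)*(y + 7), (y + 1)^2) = y + 1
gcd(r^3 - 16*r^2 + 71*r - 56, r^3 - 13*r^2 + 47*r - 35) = r^2 - 8*r + 7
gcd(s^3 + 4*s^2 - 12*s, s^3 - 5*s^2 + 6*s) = s^2 - 2*s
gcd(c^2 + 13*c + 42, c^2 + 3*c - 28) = c + 7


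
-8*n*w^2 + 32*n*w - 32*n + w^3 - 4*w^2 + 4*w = (-8*n + w)*(w - 2)^2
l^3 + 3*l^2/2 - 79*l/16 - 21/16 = (l - 7/4)*(l + 1/4)*(l + 3)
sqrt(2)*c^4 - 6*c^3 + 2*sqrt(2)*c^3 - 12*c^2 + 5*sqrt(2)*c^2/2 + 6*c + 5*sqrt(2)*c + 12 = (c + 2)*(c - 2*sqrt(2))*(c - 3*sqrt(2)/2)*(sqrt(2)*c + 1)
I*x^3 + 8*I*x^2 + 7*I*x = x*(x + 7)*(I*x + I)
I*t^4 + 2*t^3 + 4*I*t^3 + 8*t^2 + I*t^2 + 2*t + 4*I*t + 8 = (t + 4)*(t - 2*I)*(t + I)*(I*t + 1)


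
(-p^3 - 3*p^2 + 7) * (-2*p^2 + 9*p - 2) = 2*p^5 - 3*p^4 - 25*p^3 - 8*p^2 + 63*p - 14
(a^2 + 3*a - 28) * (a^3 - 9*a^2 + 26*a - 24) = a^5 - 6*a^4 - 29*a^3 + 306*a^2 - 800*a + 672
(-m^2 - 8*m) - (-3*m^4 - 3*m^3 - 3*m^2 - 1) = 3*m^4 + 3*m^3 + 2*m^2 - 8*m + 1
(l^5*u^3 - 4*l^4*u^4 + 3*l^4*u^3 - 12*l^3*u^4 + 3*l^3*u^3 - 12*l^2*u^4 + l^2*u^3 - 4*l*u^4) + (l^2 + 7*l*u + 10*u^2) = l^5*u^3 - 4*l^4*u^4 + 3*l^4*u^3 - 12*l^3*u^4 + 3*l^3*u^3 - 12*l^2*u^4 + l^2*u^3 + l^2 - 4*l*u^4 + 7*l*u + 10*u^2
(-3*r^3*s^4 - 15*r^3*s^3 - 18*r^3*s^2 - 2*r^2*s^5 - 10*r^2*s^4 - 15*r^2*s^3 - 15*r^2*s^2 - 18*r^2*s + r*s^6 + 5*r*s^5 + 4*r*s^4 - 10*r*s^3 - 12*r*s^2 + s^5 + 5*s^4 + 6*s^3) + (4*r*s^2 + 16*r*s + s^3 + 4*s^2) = -3*r^3*s^4 - 15*r^3*s^3 - 18*r^3*s^2 - 2*r^2*s^5 - 10*r^2*s^4 - 15*r^2*s^3 - 15*r^2*s^2 - 18*r^2*s + r*s^6 + 5*r*s^5 + 4*r*s^4 - 10*r*s^3 - 8*r*s^2 + 16*r*s + s^5 + 5*s^4 + 7*s^3 + 4*s^2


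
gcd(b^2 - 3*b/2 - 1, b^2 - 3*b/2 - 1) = b^2 - 3*b/2 - 1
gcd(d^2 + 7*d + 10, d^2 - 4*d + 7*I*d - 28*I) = 1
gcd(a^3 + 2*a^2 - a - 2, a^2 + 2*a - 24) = 1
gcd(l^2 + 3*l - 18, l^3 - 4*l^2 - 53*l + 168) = l - 3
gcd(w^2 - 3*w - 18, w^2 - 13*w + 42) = w - 6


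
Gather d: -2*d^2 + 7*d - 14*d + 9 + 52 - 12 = -2*d^2 - 7*d + 49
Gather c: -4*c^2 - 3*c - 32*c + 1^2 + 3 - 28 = -4*c^2 - 35*c - 24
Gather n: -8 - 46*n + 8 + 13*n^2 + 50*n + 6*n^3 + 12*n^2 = 6*n^3 + 25*n^2 + 4*n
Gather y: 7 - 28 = -21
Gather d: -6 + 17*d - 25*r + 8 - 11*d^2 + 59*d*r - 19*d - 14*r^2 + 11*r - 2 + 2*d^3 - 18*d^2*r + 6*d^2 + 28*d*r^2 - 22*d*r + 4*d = 2*d^3 + d^2*(-18*r - 5) + d*(28*r^2 + 37*r + 2) - 14*r^2 - 14*r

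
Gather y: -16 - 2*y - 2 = -2*y - 18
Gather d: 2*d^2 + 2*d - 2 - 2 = 2*d^2 + 2*d - 4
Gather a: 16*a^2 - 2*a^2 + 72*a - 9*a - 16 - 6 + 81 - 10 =14*a^2 + 63*a + 49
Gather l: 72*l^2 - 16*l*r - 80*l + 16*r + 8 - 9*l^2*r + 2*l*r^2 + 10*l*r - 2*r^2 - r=l^2*(72 - 9*r) + l*(2*r^2 - 6*r - 80) - 2*r^2 + 15*r + 8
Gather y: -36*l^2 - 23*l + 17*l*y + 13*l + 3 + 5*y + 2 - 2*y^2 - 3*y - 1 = -36*l^2 - 10*l - 2*y^2 + y*(17*l + 2) + 4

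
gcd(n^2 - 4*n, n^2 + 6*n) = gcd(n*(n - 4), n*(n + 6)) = n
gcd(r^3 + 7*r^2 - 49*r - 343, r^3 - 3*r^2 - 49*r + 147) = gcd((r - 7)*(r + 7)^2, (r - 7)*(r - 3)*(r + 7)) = r^2 - 49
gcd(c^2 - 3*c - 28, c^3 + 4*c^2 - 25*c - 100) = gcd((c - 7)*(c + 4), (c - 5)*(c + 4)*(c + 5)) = c + 4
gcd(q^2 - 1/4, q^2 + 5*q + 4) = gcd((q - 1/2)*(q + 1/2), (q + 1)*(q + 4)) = 1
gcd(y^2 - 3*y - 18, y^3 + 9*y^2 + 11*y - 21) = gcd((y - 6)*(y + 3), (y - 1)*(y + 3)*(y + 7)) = y + 3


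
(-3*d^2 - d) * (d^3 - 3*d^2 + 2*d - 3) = -3*d^5 + 8*d^4 - 3*d^3 + 7*d^2 + 3*d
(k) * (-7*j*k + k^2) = -7*j*k^2 + k^3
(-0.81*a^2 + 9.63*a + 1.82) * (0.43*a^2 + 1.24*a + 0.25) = -0.3483*a^4 + 3.1365*a^3 + 12.5213*a^2 + 4.6643*a + 0.455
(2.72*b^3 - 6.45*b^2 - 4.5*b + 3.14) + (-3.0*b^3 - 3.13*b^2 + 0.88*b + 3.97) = -0.28*b^3 - 9.58*b^2 - 3.62*b + 7.11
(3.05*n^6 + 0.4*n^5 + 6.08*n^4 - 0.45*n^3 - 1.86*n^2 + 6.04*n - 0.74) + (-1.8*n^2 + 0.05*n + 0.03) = 3.05*n^6 + 0.4*n^5 + 6.08*n^4 - 0.45*n^3 - 3.66*n^2 + 6.09*n - 0.71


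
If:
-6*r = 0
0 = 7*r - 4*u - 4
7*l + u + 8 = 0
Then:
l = -1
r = 0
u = -1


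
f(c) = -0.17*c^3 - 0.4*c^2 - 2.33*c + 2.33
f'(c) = -0.51*c^2 - 0.8*c - 2.33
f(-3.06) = 10.59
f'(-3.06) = -4.66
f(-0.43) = 3.27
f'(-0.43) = -2.08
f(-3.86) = 15.14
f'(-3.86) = -6.84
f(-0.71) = 3.84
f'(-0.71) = -2.02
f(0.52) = 0.99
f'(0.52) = -2.88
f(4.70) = -35.11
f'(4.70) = -17.36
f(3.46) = -17.56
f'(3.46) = -11.20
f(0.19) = 1.87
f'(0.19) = -2.50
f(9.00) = -174.97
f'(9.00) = -50.84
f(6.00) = -62.77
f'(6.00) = -25.49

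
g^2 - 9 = (g - 3)*(g + 3)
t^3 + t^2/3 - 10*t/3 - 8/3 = (t - 2)*(t + 1)*(t + 4/3)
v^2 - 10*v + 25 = (v - 5)^2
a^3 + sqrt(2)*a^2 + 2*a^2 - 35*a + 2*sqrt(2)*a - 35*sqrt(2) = (a - 5)*(a + 7)*(a + sqrt(2))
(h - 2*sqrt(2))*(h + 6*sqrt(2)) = h^2 + 4*sqrt(2)*h - 24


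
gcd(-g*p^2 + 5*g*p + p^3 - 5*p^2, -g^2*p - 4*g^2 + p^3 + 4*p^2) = -g + p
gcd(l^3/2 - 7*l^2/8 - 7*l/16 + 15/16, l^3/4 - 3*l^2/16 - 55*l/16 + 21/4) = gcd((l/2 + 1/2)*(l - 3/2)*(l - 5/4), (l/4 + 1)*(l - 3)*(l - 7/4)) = 1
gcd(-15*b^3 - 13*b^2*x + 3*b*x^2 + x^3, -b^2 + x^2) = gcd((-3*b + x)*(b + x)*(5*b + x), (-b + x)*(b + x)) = b + x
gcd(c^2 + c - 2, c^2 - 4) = c + 2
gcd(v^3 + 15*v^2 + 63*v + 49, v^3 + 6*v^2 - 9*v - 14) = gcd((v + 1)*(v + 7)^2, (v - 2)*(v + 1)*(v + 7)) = v^2 + 8*v + 7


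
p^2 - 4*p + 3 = (p - 3)*(p - 1)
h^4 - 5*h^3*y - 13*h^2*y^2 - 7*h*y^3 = h*(h - 7*y)*(h + y)^2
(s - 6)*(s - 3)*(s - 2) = s^3 - 11*s^2 + 36*s - 36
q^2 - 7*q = q*(q - 7)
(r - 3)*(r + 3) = r^2 - 9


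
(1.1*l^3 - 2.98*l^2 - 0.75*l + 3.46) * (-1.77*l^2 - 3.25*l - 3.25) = -1.947*l^5 + 1.6996*l^4 + 7.4375*l^3 + 5.9983*l^2 - 8.8075*l - 11.245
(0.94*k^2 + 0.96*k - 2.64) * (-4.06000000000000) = -3.8164*k^2 - 3.8976*k + 10.7184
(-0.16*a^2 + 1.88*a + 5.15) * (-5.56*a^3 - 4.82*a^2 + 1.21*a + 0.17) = 0.8896*a^5 - 9.6816*a^4 - 37.8892*a^3 - 22.5754*a^2 + 6.5511*a + 0.8755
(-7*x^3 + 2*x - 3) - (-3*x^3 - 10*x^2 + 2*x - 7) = -4*x^3 + 10*x^2 + 4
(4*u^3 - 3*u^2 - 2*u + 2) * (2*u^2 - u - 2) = 8*u^5 - 10*u^4 - 9*u^3 + 12*u^2 + 2*u - 4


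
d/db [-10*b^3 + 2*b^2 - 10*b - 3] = -30*b^2 + 4*b - 10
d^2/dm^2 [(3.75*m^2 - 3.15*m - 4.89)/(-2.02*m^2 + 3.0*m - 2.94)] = (-19.74348*m^3 + 253.341936*m^2 - 290.04372*m + 20.677536)/(8.242408*m^6 - 36.7236*m^5 + 90.529128*m^4 - 133.8984*m^3 + 131.760216*m^2 - 77.7924*m + 25.412184)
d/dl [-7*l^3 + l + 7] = 1 - 21*l^2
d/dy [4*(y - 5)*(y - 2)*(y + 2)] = 12*y^2 - 40*y - 16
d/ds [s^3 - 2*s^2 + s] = 3*s^2 - 4*s + 1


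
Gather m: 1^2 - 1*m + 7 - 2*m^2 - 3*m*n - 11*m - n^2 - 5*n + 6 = -2*m^2 + m*(-3*n - 12) - n^2 - 5*n + 14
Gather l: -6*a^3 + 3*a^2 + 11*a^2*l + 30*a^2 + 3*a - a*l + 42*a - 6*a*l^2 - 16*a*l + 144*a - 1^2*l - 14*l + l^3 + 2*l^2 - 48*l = -6*a^3 + 33*a^2 + 189*a + l^3 + l^2*(2 - 6*a) + l*(11*a^2 - 17*a - 63)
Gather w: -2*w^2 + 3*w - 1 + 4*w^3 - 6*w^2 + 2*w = 4*w^3 - 8*w^2 + 5*w - 1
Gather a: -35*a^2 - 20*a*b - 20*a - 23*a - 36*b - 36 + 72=-35*a^2 + a*(-20*b - 43) - 36*b + 36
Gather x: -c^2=-c^2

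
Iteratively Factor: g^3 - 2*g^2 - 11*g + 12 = (g - 1)*(g^2 - g - 12) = (g - 4)*(g - 1)*(g + 3)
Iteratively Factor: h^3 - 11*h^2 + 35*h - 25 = (h - 5)*(h^2 - 6*h + 5) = (h - 5)^2*(h - 1)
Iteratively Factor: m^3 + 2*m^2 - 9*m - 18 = (m - 3)*(m^2 + 5*m + 6) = (m - 3)*(m + 2)*(m + 3)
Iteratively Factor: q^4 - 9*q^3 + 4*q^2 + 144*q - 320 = (q - 4)*(q^3 - 5*q^2 - 16*q + 80) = (q - 4)*(q + 4)*(q^2 - 9*q + 20) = (q - 5)*(q - 4)*(q + 4)*(q - 4)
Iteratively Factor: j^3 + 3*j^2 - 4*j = (j)*(j^2 + 3*j - 4) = j*(j + 4)*(j - 1)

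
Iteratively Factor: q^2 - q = (q - 1)*(q)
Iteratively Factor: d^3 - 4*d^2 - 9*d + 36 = (d - 4)*(d^2 - 9) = (d - 4)*(d + 3)*(d - 3)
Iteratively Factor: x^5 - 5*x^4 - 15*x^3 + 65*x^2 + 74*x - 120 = (x - 1)*(x^4 - 4*x^3 - 19*x^2 + 46*x + 120) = (x - 5)*(x - 1)*(x^3 + x^2 - 14*x - 24) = (x - 5)*(x - 1)*(x + 2)*(x^2 - x - 12) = (x - 5)*(x - 4)*(x - 1)*(x + 2)*(x + 3)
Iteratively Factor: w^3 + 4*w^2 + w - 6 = (w + 2)*(w^2 + 2*w - 3) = (w - 1)*(w + 2)*(w + 3)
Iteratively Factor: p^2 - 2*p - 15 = (p + 3)*(p - 5)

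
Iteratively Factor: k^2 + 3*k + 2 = (k + 1)*(k + 2)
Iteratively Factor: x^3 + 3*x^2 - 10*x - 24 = (x - 3)*(x^2 + 6*x + 8) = (x - 3)*(x + 4)*(x + 2)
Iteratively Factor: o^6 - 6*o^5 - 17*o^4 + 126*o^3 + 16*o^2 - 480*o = (o - 5)*(o^5 - o^4 - 22*o^3 + 16*o^2 + 96*o) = o*(o - 5)*(o^4 - o^3 - 22*o^2 + 16*o + 96) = o*(o - 5)*(o + 2)*(o^3 - 3*o^2 - 16*o + 48) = o*(o - 5)*(o + 2)*(o + 4)*(o^2 - 7*o + 12) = o*(o - 5)*(o - 3)*(o + 2)*(o + 4)*(o - 4)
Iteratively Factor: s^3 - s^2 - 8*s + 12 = (s - 2)*(s^2 + s - 6) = (s - 2)*(s + 3)*(s - 2)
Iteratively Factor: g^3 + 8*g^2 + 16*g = (g + 4)*(g^2 + 4*g) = (g + 4)^2*(g)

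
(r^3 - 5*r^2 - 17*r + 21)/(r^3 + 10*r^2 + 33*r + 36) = (r^2 - 8*r + 7)/(r^2 + 7*r + 12)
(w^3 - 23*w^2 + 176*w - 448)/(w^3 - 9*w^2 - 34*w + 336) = (w - 8)/(w + 6)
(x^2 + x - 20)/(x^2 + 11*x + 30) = (x - 4)/(x + 6)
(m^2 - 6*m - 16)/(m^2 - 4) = (m - 8)/(m - 2)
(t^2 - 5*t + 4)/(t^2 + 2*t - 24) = (t - 1)/(t + 6)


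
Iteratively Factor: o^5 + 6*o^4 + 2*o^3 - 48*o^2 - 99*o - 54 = (o + 1)*(o^4 + 5*o^3 - 3*o^2 - 45*o - 54) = (o + 1)*(o + 3)*(o^3 + 2*o^2 - 9*o - 18) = (o + 1)*(o + 3)^2*(o^2 - o - 6) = (o - 3)*(o + 1)*(o + 3)^2*(o + 2)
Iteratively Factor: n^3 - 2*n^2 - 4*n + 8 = (n - 2)*(n^2 - 4) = (n - 2)*(n + 2)*(n - 2)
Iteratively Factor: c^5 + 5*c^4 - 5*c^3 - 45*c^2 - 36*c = (c - 3)*(c^4 + 8*c^3 + 19*c^2 + 12*c) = c*(c - 3)*(c^3 + 8*c^2 + 19*c + 12) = c*(c - 3)*(c + 1)*(c^2 + 7*c + 12) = c*(c - 3)*(c + 1)*(c + 3)*(c + 4)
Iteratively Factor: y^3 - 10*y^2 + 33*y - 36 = (y - 3)*(y^2 - 7*y + 12) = (y - 3)^2*(y - 4)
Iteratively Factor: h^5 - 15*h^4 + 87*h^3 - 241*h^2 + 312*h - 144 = (h - 4)*(h^4 - 11*h^3 + 43*h^2 - 69*h + 36) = (h - 4)*(h - 3)*(h^3 - 8*h^2 + 19*h - 12) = (h - 4)*(h - 3)^2*(h^2 - 5*h + 4) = (h - 4)^2*(h - 3)^2*(h - 1)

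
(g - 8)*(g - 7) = g^2 - 15*g + 56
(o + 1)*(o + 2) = o^2 + 3*o + 2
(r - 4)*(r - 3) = r^2 - 7*r + 12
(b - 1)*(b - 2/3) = b^2 - 5*b/3 + 2/3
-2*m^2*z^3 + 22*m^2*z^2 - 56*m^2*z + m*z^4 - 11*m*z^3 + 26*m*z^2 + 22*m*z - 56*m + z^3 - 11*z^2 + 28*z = (-2*m + z)*(z - 7)*(z - 4)*(m*z + 1)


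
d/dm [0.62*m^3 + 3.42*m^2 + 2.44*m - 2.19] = 1.86*m^2 + 6.84*m + 2.44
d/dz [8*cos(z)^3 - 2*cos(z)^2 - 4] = 4*(1 - 6*cos(z))*sin(z)*cos(z)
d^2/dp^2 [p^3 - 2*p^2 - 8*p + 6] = 6*p - 4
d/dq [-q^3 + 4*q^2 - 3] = q*(8 - 3*q)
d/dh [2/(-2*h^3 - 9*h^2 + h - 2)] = 2*(6*h^2 + 18*h - 1)/(2*h^3 + 9*h^2 - h + 2)^2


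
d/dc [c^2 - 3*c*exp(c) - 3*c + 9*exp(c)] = -3*c*exp(c) + 2*c + 6*exp(c) - 3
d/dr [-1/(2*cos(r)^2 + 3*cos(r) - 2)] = -(4*cos(r) + 3)*sin(r)/(3*cos(r) + cos(2*r) - 1)^2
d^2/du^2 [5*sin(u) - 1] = -5*sin(u)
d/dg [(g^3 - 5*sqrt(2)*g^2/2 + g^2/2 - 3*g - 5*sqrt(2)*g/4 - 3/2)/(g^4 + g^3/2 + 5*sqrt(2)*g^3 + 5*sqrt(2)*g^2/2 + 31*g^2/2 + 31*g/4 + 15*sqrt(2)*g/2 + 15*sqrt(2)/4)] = 2*(-2*g^4 + 10*sqrt(2)*g^3 + 99*g^2 + 90*sqrt(2)*g + 18)/(4*g^6 + 40*sqrt(2)*g^5 + 324*g^4 + 680*sqrt(2)*g^3 + 1561*g^2 + 930*sqrt(2)*g + 450)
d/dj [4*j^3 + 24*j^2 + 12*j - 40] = 12*j^2 + 48*j + 12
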